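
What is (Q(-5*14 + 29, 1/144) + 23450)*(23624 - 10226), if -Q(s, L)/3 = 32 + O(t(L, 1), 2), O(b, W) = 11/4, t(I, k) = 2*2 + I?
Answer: 625572717/2 ≈ 3.1279e+8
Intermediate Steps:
t(I, k) = 4 + I
O(b, W) = 11/4 (O(b, W) = 11*(¼) = 11/4)
Q(s, L) = -417/4 (Q(s, L) = -3*(32 + 11/4) = -3*139/4 = -417/4)
(Q(-5*14 + 29, 1/144) + 23450)*(23624 - 10226) = (-417/4 + 23450)*(23624 - 10226) = (93383/4)*13398 = 625572717/2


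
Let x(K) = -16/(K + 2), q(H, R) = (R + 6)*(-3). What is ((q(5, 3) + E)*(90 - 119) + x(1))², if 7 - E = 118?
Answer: 143760100/9 ≈ 1.5973e+7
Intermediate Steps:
E = -111 (E = 7 - 1*118 = 7 - 118 = -111)
q(H, R) = -18 - 3*R (q(H, R) = (6 + R)*(-3) = -18 - 3*R)
x(K) = -16/(2 + K)
((q(5, 3) + E)*(90 - 119) + x(1))² = (((-18 - 3*3) - 111)*(90 - 119) - 16/(2 + 1))² = (((-18 - 9) - 111)*(-29) - 16/3)² = ((-27 - 111)*(-29) - 16*⅓)² = (-138*(-29) - 16/3)² = (4002 - 16/3)² = (11990/3)² = 143760100/9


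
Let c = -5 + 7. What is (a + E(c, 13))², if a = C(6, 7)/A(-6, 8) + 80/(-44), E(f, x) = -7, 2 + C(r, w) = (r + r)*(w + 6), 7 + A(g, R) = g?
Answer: 8732025/20449 ≈ 427.01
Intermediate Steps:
c = 2
A(g, R) = -7 + g
C(r, w) = -2 + 2*r*(6 + w) (C(r, w) = -2 + (r + r)*(w + 6) = -2 + (2*r)*(6 + w) = -2 + 2*r*(6 + w))
a = -1954/143 (a = (-2 + 12*6 + 2*6*7)/(-7 - 6) + 80/(-44) = (-2 + 72 + 84)/(-13) + 80*(-1/44) = 154*(-1/13) - 20/11 = -154/13 - 20/11 = -1954/143 ≈ -13.664)
(a + E(c, 13))² = (-1954/143 - 7)² = (-2955/143)² = 8732025/20449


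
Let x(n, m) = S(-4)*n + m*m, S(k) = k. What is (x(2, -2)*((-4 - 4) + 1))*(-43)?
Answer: -1204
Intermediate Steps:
x(n, m) = m² - 4*n (x(n, m) = -4*n + m*m = -4*n + m² = m² - 4*n)
(x(2, -2)*((-4 - 4) + 1))*(-43) = (((-2)² - 4*2)*((-4 - 4) + 1))*(-43) = ((4 - 8)*(-8 + 1))*(-43) = -4*(-7)*(-43) = 28*(-43) = -1204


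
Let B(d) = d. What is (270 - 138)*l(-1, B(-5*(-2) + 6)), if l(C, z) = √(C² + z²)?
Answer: 132*√257 ≈ 2116.1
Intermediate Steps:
(270 - 138)*l(-1, B(-5*(-2) + 6)) = (270 - 138)*√((-1)² + (-5*(-2) + 6)²) = 132*√(1 + (10 + 6)²) = 132*√(1 + 16²) = 132*√(1 + 256) = 132*√257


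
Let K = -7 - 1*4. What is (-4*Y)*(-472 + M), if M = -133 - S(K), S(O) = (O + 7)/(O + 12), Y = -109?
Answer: -262036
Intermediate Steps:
K = -11 (K = -7 - 4 = -11)
S(O) = (7 + O)/(12 + O)
M = -129 (M = -133 - (7 - 11)/(12 - 11) = -133 - (-4)/1 = -133 - (-4) = -133 - 1*(-4) = -133 + 4 = -129)
(-4*Y)*(-472 + M) = (-4*(-109))*(-472 - 129) = 436*(-601) = -262036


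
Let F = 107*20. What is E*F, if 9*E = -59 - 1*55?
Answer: -81320/3 ≈ -27107.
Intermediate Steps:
F = 2140
E = -38/3 (E = (-59 - 1*55)/9 = (-59 - 55)/9 = (⅑)*(-114) = -38/3 ≈ -12.667)
E*F = -38/3*2140 = -81320/3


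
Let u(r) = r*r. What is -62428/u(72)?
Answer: -15607/1296 ≈ -12.042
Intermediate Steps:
u(r) = r**2
-62428/u(72) = -62428/(72**2) = -62428/5184 = -1*15607/1296 = -15607/1296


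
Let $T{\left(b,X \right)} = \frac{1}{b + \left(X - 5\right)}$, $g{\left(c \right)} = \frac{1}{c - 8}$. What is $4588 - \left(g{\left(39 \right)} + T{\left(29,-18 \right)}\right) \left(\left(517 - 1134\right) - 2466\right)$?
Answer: $\frac{967439}{186} \approx 5201.3$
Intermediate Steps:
$g{\left(c \right)} = \frac{1}{-8 + c}$
$T{\left(b,X \right)} = \frac{1}{-5 + X + b}$ ($T{\left(b,X \right)} = \frac{1}{b + \left(-5 + X\right)} = \frac{1}{-5 + X + b}$)
$4588 - \left(g{\left(39 \right)} + T{\left(29,-18 \right)}\right) \left(\left(517 - 1134\right) - 2466\right) = 4588 - \left(\frac{1}{-8 + 39} + \frac{1}{-5 - 18 + 29}\right) \left(\left(517 - 1134\right) - 2466\right) = 4588 - \left(\frac{1}{31} + \frac{1}{6}\right) \left(-617 - 2466\right) = 4588 - \left(\frac{1}{31} + \frac{1}{6}\right) \left(-3083\right) = 4588 - \frac{37}{186} \left(-3083\right) = 4588 - - \frac{114071}{186} = 4588 + \frac{114071}{186} = \frac{967439}{186}$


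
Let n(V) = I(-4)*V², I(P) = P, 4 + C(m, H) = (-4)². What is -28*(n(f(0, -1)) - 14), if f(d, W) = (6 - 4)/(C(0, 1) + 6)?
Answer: 31864/81 ≈ 393.38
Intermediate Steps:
C(m, H) = 12 (C(m, H) = -4 + (-4)² = -4 + 16 = 12)
f(d, W) = ⅑ (f(d, W) = (6 - 4)/(12 + 6) = 2/18 = 2*(1/18) = ⅑)
n(V) = -4*V²
-28*(n(f(0, -1)) - 14) = -28*(-4*(⅑)² - 14) = -28*(-4*1/81 - 14) = -28*(-4/81 - 14) = -28*(-1138/81) = 31864/81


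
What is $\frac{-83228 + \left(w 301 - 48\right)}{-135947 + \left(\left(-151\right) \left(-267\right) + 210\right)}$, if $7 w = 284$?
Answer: $\frac{17766}{23855} \approx 0.74475$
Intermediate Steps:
$w = \frac{284}{7}$ ($w = \frac{1}{7} \cdot 284 = \frac{284}{7} \approx 40.571$)
$\frac{-83228 + \left(w 301 - 48\right)}{-135947 + \left(\left(-151\right) \left(-267\right) + 210\right)} = \frac{-83228 + \left(\frac{284}{7} \cdot 301 - 48\right)}{-135947 + \left(\left(-151\right) \left(-267\right) + 210\right)} = \frac{-83228 + \left(12212 - 48\right)}{-135947 + \left(40317 + 210\right)} = \frac{-83228 + 12164}{-135947 + 40527} = - \frac{71064}{-95420} = \left(-71064\right) \left(- \frac{1}{95420}\right) = \frac{17766}{23855}$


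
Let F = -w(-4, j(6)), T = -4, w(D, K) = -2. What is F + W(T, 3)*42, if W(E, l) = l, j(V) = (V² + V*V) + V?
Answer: 128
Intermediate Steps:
j(V) = V + 2*V² (j(V) = (V² + V²) + V = 2*V² + V = V + 2*V²)
F = 2 (F = -1*(-2) = 2)
F + W(T, 3)*42 = 2 + 3*42 = 2 + 126 = 128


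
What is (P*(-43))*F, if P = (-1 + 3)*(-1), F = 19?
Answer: 1634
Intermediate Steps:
P = -2 (P = 2*(-1) = -2)
(P*(-43))*F = -2*(-43)*19 = 86*19 = 1634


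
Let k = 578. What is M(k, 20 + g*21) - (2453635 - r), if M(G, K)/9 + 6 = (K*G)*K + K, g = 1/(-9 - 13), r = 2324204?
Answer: 212670136/121 ≈ 1.7576e+6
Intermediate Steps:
g = -1/22 (g = 1/(-22) = -1/22 ≈ -0.045455)
M(G, K) = -54 + 9*K + 9*G*K² (M(G, K) = -54 + 9*((K*G)*K + K) = -54 + 9*((G*K)*K + K) = -54 + 9*(G*K² + K) = -54 + 9*(K + G*K²) = -54 + (9*K + 9*G*K²) = -54 + 9*K + 9*G*K²)
M(k, 20 + g*21) - (2453635 - r) = (-54 + 9*(20 - 1/22*21) + 9*578*(20 - 1/22*21)²) - (2453635 - 1*2324204) = (-54 + 9*(20 - 21/22) + 9*578*(20 - 21/22)²) - (2453635 - 2324204) = (-54 + 9*(419/22) + 9*578*(419/22)²) - 1*129431 = (-54 + 3771/22 + 9*578*(175561/484)) - 129431 = (-54 + 3771/22 + 456634161/242) - 129431 = 228331287/121 - 129431 = 212670136/121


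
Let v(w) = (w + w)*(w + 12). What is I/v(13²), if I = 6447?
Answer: 6447/61178 ≈ 0.10538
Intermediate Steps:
v(w) = 2*w*(12 + w) (v(w) = (2*w)*(12 + w) = 2*w*(12 + w))
I/v(13²) = 6447/((2*13²*(12 + 13²))) = 6447/((2*169*(12 + 169))) = 6447/((2*169*181)) = 6447/61178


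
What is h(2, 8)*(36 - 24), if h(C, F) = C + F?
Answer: 120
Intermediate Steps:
h(2, 8)*(36 - 24) = (2 + 8)*(36 - 24) = 10*12 = 120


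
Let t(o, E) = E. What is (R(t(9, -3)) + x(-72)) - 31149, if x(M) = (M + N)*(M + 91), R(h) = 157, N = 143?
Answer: -29643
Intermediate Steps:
x(M) = (91 + M)*(143 + M) (x(M) = (M + 143)*(M + 91) = (143 + M)*(91 + M) = (91 + M)*(143 + M))
(R(t(9, -3)) + x(-72)) - 31149 = (157 + (13013 + (-72)**2 + 234*(-72))) - 31149 = (157 + (13013 + 5184 - 16848)) - 31149 = (157 + 1349) - 31149 = 1506 - 31149 = -29643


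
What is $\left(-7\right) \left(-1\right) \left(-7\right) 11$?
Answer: $-539$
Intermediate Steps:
$\left(-7\right) \left(-1\right) \left(-7\right) 11 = 7 \left(-7\right) 11 = \left(-49\right) 11 = -539$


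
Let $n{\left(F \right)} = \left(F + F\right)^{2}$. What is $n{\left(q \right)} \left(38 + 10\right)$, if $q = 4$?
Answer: $3072$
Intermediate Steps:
$n{\left(F \right)} = 4 F^{2}$ ($n{\left(F \right)} = \left(2 F\right)^{2} = 4 F^{2}$)
$n{\left(q \right)} \left(38 + 10\right) = 4 \cdot 4^{2} \left(38 + 10\right) = 4 \cdot 16 \cdot 48 = 64 \cdot 48 = 3072$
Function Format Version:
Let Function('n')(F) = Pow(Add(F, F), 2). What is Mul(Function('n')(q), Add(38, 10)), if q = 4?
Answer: 3072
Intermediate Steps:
Function('n')(F) = Mul(4, Pow(F, 2)) (Function('n')(F) = Pow(Mul(2, F), 2) = Mul(4, Pow(F, 2)))
Mul(Function('n')(q), Add(38, 10)) = Mul(Mul(4, Pow(4, 2)), Add(38, 10)) = Mul(Mul(4, 16), 48) = Mul(64, 48) = 3072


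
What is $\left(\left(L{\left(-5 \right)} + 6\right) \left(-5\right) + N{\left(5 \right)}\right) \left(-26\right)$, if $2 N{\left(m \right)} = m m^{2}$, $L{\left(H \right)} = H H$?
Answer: $2405$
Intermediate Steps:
$L{\left(H \right)} = H^{2}$
$N{\left(m \right)} = \frac{m^{3}}{2}$ ($N{\left(m \right)} = \frac{m m^{2}}{2} = \frac{m^{3}}{2}$)
$\left(\left(L{\left(-5 \right)} + 6\right) \left(-5\right) + N{\left(5 \right)}\right) \left(-26\right) = \left(\left(\left(-5\right)^{2} + 6\right) \left(-5\right) + \frac{5^{3}}{2}\right) \left(-26\right) = \left(\left(25 + 6\right) \left(-5\right) + \frac{1}{2} \cdot 125\right) \left(-26\right) = \left(31 \left(-5\right) + \frac{125}{2}\right) \left(-26\right) = \left(-155 + \frac{125}{2}\right) \left(-26\right) = \left(- \frac{185}{2}\right) \left(-26\right) = 2405$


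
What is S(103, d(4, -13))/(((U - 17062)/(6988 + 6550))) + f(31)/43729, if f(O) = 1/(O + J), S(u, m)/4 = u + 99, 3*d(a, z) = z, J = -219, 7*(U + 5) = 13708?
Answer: -629493580882017/869466680572 ≈ -724.00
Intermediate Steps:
U = 13673/7 (U = -5 + (⅐)*13708 = -5 + 13708/7 = 13673/7 ≈ 1953.3)
d(a, z) = z/3
S(u, m) = 396 + 4*u (S(u, m) = 4*(u + 99) = 4*(99 + u) = 396 + 4*u)
f(O) = 1/(-219 + O) (f(O) = 1/(O - 219) = 1/(-219 + O))
S(103, d(4, -13))/(((U - 17062)/(6988 + 6550))) + f(31)/43729 = (396 + 4*103)/(((13673/7 - 17062)/(6988 + 6550))) + 1/((-219 + 31)*43729) = (396 + 412)/((-105761/7/13538)) + (1/43729)/(-188) = 808/((-105761/7*1/13538)) - 1/188*1/43729 = 808/(-105761/94766) - 1/8221052 = 808*(-94766/105761) - 1/8221052 = -76570928/105761 - 1/8221052 = -629493580882017/869466680572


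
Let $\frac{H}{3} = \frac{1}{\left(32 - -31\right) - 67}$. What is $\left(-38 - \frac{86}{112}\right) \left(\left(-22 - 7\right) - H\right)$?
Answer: $\frac{245323}{224} \approx 1095.2$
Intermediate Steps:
$H = - \frac{3}{4}$ ($H = \frac{3}{\left(32 - -31\right) - 67} = \frac{3}{\left(32 + 31\right) - 67} = \frac{3}{63 - 67} = \frac{3}{-4} = 3 \left(- \frac{1}{4}\right) = - \frac{3}{4} \approx -0.75$)
$\left(-38 - \frac{86}{112}\right) \left(\left(-22 - 7\right) - H\right) = \left(-38 - \frac{86}{112}\right) \left(\left(-22 - 7\right) - - \frac{3}{4}\right) = \left(-38 - \frac{43}{56}\right) \left(-29 + \frac{3}{4}\right) = \left(-38 - \frac{43}{56}\right) \left(- \frac{113}{4}\right) = \left(- \frac{2171}{56}\right) \left(- \frac{113}{4}\right) = \frac{245323}{224}$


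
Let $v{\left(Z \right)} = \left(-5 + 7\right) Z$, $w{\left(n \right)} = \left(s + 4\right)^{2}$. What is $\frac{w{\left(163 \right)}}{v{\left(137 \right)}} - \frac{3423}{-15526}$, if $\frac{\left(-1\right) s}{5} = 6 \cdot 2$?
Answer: $\frac{3544817}{303866} \approx 11.666$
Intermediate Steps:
$s = -60$ ($s = - 5 \cdot 6 \cdot 2 = \left(-5\right) 12 = -60$)
$w{\left(n \right)} = 3136$ ($w{\left(n \right)} = \left(-60 + 4\right)^{2} = \left(-56\right)^{2} = 3136$)
$v{\left(Z \right)} = 2 Z$
$\frac{w{\left(163 \right)}}{v{\left(137 \right)}} - \frac{3423}{-15526} = \frac{3136}{2 \cdot 137} - \frac{3423}{-15526} = \frac{3136}{274} - - \frac{489}{2218} = 3136 \cdot \frac{1}{274} + \frac{489}{2218} = \frac{1568}{137} + \frac{489}{2218} = \frac{3544817}{303866}$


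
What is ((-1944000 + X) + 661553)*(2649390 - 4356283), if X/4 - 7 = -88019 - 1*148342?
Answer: 3802723759659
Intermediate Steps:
X = -945416 (X = 28 + 4*(-88019 - 1*148342) = 28 + 4*(-88019 - 148342) = 28 + 4*(-236361) = 28 - 945444 = -945416)
((-1944000 + X) + 661553)*(2649390 - 4356283) = ((-1944000 - 945416) + 661553)*(2649390 - 4356283) = (-2889416 + 661553)*(-1706893) = -2227863*(-1706893) = 3802723759659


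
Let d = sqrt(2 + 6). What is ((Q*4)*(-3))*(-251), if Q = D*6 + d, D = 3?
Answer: 54216 + 6024*sqrt(2) ≈ 62735.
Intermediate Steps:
d = 2*sqrt(2) (d = sqrt(8) = 2*sqrt(2) ≈ 2.8284)
Q = 18 + 2*sqrt(2) (Q = 3*6 + 2*sqrt(2) = 18 + 2*sqrt(2) ≈ 20.828)
((Q*4)*(-3))*(-251) = (((18 + 2*sqrt(2))*4)*(-3))*(-251) = ((72 + 8*sqrt(2))*(-3))*(-251) = (-216 - 24*sqrt(2))*(-251) = 54216 + 6024*sqrt(2)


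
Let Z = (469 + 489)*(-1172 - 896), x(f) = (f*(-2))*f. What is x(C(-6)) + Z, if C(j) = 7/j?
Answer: -35660641/18 ≈ -1.9811e+6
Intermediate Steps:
x(f) = -2*f**2 (x(f) = (-2*f)*f = -2*f**2)
Z = -1981144 (Z = 958*(-2068) = -1981144)
x(C(-6)) + Z = -2*(7/(-6))**2 - 1981144 = -2*(7*(-1/6))**2 - 1981144 = -2*(-7/6)**2 - 1981144 = -2*49/36 - 1981144 = -49/18 - 1981144 = -35660641/18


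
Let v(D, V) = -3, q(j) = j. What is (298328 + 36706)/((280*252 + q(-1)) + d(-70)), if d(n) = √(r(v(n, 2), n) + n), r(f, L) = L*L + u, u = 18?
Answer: 23639664006/4978567633 - 1340136*√303/4978567633 ≈ 4.7436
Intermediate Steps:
r(f, L) = 18 + L² (r(f, L) = L*L + 18 = L² + 18 = 18 + L²)
d(n) = √(18 + n + n²) (d(n) = √((18 + n²) + n) = √(18 + n + n²))
(298328 + 36706)/((280*252 + q(-1)) + d(-70)) = (298328 + 36706)/((280*252 - 1) + √(18 - 70 + (-70)²)) = 335034/((70560 - 1) + √(18 - 70 + 4900)) = 335034/(70559 + √4848) = 335034/(70559 + 4*√303)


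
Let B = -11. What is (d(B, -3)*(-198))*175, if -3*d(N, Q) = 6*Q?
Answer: -207900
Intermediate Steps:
d(N, Q) = -2*Q
(d(B, -3)*(-198))*175 = (-2*(-3)*(-198))*175 = (6*(-198))*175 = -1188*175 = -207900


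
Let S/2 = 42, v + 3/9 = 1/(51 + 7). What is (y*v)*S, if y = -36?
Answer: 27720/29 ≈ 955.86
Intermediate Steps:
v = -55/174 (v = -1/3 + 1/(51 + 7) = -1/3 + 1/58 = -55/174 ≈ -0.31609)
S = 84 (S = 2*42 = 84)
(y*v)*S = -36*(-55/174)*84 = (330/29)*84 = 27720/29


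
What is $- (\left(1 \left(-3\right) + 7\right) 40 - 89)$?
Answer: $-71$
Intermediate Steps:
$- (\left(1 \left(-3\right) + 7\right) 40 - 89) = - (\left(-3 + 7\right) 40 - 89) = - (4 \cdot 40 - 89) = - (160 - 89) = \left(-1\right) 71 = -71$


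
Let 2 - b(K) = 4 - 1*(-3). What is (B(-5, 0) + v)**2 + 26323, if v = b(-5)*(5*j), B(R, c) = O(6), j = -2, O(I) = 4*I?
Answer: 31799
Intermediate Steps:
B(R, c) = 24 (B(R, c) = 4*6 = 24)
b(K) = -5 (b(K) = 2 - (4 - 1*(-3)) = 2 - (4 + 3) = 2 - 1*7 = 2 - 7 = -5)
v = 50 (v = -25*(-2) = -5*(-10) = 50)
(B(-5, 0) + v)**2 + 26323 = (24 + 50)**2 + 26323 = 74**2 + 26323 = 5476 + 26323 = 31799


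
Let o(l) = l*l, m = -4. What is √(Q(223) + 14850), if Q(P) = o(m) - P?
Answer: 3*√1627 ≈ 121.01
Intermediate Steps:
o(l) = l²
Q(P) = 16 - P (Q(P) = (-4)² - P = 16 - P)
√(Q(223) + 14850) = √((16 - 1*223) + 14850) = √((16 - 223) + 14850) = √(-207 + 14850) = √14643 = 3*√1627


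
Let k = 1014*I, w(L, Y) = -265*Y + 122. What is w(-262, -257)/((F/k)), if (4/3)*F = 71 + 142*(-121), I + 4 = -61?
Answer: 5995788760/17111 ≈ 3.5041e+5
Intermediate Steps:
w(L, Y) = 122 - 265*Y
I = -65 (I = -4 - 61 = -65)
F = -51333/4 (F = 3*(71 + 142*(-121))/4 = 3*(71 - 17182)/4 = (¾)*(-17111) = -51333/4 ≈ -12833.)
k = -65910 (k = 1014*(-65) = -65910)
w(-262, -257)/((F/k)) = (122 - 265*(-257))/((-51333/4/(-65910))) = (122 + 68105)/((-51333/4*(-1/65910))) = 68227/(17111/87880) = 68227*(87880/17111) = 5995788760/17111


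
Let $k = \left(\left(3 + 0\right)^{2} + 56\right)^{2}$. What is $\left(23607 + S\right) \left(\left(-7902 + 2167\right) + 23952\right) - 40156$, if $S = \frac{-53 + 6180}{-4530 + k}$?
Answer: $\frac{131040996156}{305} \approx 4.2964 \cdot 10^{8}$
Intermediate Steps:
$k = 4225$ ($k = \left(3^{2} + 56\right)^{2} = \left(9 + 56\right)^{2} = 65^{2} = 4225$)
$S = - \frac{6127}{305}$ ($S = \frac{-53 + 6180}{-4530 + 4225} = \frac{6127}{-305} = 6127 \left(- \frac{1}{305}\right) = - \frac{6127}{305} \approx -20.089$)
$\left(23607 + S\right) \left(\left(-7902 + 2167\right) + 23952\right) - 40156 = \left(23607 - \frac{6127}{305}\right) \left(\left(-7902 + 2167\right) + 23952\right) - 40156 = \frac{7194008 \left(-5735 + 23952\right)}{305} - 40156 = \frac{7194008}{305} \cdot 18217 - 40156 = \frac{131053243736}{305} - 40156 = \frac{131040996156}{305}$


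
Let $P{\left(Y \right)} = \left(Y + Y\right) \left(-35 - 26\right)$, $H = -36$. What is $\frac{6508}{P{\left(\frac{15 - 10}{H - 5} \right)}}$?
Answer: $\frac{133414}{305} \approx 437.42$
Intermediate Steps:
$P{\left(Y \right)} = - 122 Y$ ($P{\left(Y \right)} = 2 Y \left(-61\right) = - 122 Y$)
$\frac{6508}{P{\left(\frac{15 - 10}{H - 5} \right)}} = \frac{6508}{\left(-122\right) \frac{15 - 10}{-36 - 5}} = \frac{6508}{\left(-122\right) \frac{5}{-41}} = \frac{6508}{\left(-122\right) 5 \left(- \frac{1}{41}\right)} = \frac{6508}{\left(-122\right) \left(- \frac{5}{41}\right)} = \frac{6508}{\frac{610}{41}} = 6508 \cdot \frac{41}{610} = \frac{133414}{305}$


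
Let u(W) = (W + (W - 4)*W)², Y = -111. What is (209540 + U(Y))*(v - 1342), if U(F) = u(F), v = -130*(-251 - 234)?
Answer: 9893844561248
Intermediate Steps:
v = 63050 (v = -130*(-485) = 63050)
u(W) = (W + W*(-4 + W))² (u(W) = (W + (-4 + W)*W)² = (W + W*(-4 + W))²)
U(F) = F²*(-3 + F)²
(209540 + U(Y))*(v - 1342) = (209540 + (-111)²*(-3 - 111)²)*(63050 - 1342) = (209540 + 12321*(-114)²)*61708 = (209540 + 12321*12996)*61708 = (209540 + 160123716)*61708 = 160333256*61708 = 9893844561248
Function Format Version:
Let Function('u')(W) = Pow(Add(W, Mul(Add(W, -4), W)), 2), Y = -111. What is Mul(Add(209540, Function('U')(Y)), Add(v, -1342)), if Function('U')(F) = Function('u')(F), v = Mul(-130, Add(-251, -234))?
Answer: 9893844561248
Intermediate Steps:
v = 63050 (v = Mul(-130, -485) = 63050)
Function('u')(W) = Pow(Add(W, Mul(W, Add(-4, W))), 2) (Function('u')(W) = Pow(Add(W, Mul(Add(-4, W), W)), 2) = Pow(Add(W, Mul(W, Add(-4, W))), 2))
Function('U')(F) = Mul(Pow(F, 2), Pow(Add(-3, F), 2))
Mul(Add(209540, Function('U')(Y)), Add(v, -1342)) = Mul(Add(209540, Mul(Pow(-111, 2), Pow(Add(-3, -111), 2))), Add(63050, -1342)) = Mul(Add(209540, Mul(12321, Pow(-114, 2))), 61708) = Mul(Add(209540, Mul(12321, 12996)), 61708) = Mul(Add(209540, 160123716), 61708) = Mul(160333256, 61708) = 9893844561248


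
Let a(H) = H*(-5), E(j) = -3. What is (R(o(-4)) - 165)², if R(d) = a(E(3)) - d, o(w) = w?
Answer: 21316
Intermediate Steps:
a(H) = -5*H
R(d) = 15 - d (R(d) = -5*(-3) - d = 15 - d)
(R(o(-4)) - 165)² = ((15 - 1*(-4)) - 165)² = ((15 + 4) - 165)² = (19 - 165)² = (-146)² = 21316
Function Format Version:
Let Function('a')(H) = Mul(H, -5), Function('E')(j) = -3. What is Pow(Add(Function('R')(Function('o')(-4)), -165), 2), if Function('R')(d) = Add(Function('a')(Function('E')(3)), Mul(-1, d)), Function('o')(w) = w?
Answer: 21316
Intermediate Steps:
Function('a')(H) = Mul(-5, H)
Function('R')(d) = Add(15, Mul(-1, d)) (Function('R')(d) = Add(Mul(-5, -3), Mul(-1, d)) = Add(15, Mul(-1, d)))
Pow(Add(Function('R')(Function('o')(-4)), -165), 2) = Pow(Add(Add(15, Mul(-1, -4)), -165), 2) = Pow(Add(Add(15, 4), -165), 2) = Pow(Add(19, -165), 2) = Pow(-146, 2) = 21316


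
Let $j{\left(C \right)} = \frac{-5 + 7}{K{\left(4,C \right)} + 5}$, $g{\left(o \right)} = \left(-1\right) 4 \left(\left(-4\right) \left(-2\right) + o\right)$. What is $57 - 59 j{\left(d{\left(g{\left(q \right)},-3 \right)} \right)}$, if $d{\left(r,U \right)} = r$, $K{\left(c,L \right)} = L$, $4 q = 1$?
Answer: $\frac{857}{14} \approx 61.214$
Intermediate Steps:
$q = \frac{1}{4}$ ($q = \frac{1}{4} \cdot 1 = \frac{1}{4} \approx 0.25$)
$g{\left(o \right)} = -32 - 4 o$ ($g{\left(o \right)} = - 4 \left(8 + o\right) = -32 - 4 o$)
$j{\left(C \right)} = \frac{2}{5 + C}$ ($j{\left(C \right)} = \frac{-5 + 7}{C + 5} = \frac{2}{5 + C}$)
$57 - 59 j{\left(d{\left(g{\left(q \right)},-3 \right)} \right)} = 57 - 59 \frac{2}{5 - 33} = 57 - 59 \frac{2}{-28} = 57 - 59 \cdot 2 \left(- \frac{1}{28}\right) = 57 - - \frac{59}{14} = 57 + \frac{59}{14} = \frac{857}{14}$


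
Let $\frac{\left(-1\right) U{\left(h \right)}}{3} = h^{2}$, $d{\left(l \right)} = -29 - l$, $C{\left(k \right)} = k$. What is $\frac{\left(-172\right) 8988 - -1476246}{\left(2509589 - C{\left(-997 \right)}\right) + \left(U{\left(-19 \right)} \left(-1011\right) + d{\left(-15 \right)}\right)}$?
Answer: $- \frac{13938}{721097} \approx -0.019329$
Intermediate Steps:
$U{\left(h \right)} = - 3 h^{2}$
$\frac{\left(-172\right) 8988 - -1476246}{\left(2509589 - C{\left(-997 \right)}\right) + \left(U{\left(-19 \right)} \left(-1011\right) + d{\left(-15 \right)}\right)} = \frac{\left(-172\right) 8988 - -1476246}{\left(2509589 - -997\right) + \left(- 3 \left(-19\right)^{2} \left(-1011\right) - 14\right)} = \frac{-1545936 + 1476246}{\left(2509589 + 997\right) + \left(\left(-3\right) 361 \left(-1011\right) + \left(-29 + 15\right)\right)} = - \frac{69690}{2510586 - -1094899} = - \frac{69690}{2510586 + \left(1094913 - 14\right)} = - \frac{69690}{2510586 + 1094899} = - \frac{69690}{3605485} = \left(-69690\right) \frac{1}{3605485} = - \frac{13938}{721097}$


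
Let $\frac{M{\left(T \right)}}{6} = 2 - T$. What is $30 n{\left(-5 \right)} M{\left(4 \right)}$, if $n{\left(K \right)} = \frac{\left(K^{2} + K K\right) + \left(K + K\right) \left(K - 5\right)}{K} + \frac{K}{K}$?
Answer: $10440$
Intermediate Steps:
$M{\left(T \right)} = 12 - 6 T$ ($M{\left(T \right)} = 6 \left(2 - T\right) = 12 - 6 T$)
$n{\left(K \right)} = 1 + \frac{2 K^{2} + 2 K \left(-5 + K\right)}{K}$ ($n{\left(K \right)} = \frac{\left(K^{2} + K^{2}\right) + 2 K \left(-5 + K\right)}{K} + 1 = \frac{2 K^{2} + 2 K \left(-5 + K\right)}{K} + 1 = 1 + \frac{2 K^{2} + 2 K \left(-5 + K\right)}{K}$)
$30 n{\left(-5 \right)} M{\left(4 \right)} = 30 \left(-9 + 4 \left(-5\right)\right) \left(12 - 24\right) = 30 \left(-9 - 20\right) \left(12 - 24\right) = 30 \left(-29\right) \left(-12\right) = \left(-870\right) \left(-12\right) = 10440$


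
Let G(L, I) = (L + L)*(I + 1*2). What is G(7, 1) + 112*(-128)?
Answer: -14294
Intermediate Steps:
G(L, I) = 2*L*(2 + I) (G(L, I) = (2*L)*(I + 2) = (2*L)*(2 + I) = 2*L*(2 + I))
G(7, 1) + 112*(-128) = 2*7*(2 + 1) + 112*(-128) = 2*7*3 - 14336 = 42 - 14336 = -14294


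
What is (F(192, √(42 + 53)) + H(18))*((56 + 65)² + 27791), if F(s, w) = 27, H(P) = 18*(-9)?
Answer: -5728320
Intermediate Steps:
H(P) = -162
(F(192, √(42 + 53)) + H(18))*((56 + 65)² + 27791) = (27 - 162)*((56 + 65)² + 27791) = -135*(121² + 27791) = -135*(14641 + 27791) = -135*42432 = -5728320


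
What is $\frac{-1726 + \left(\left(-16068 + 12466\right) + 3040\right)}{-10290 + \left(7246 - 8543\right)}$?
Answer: $\frac{2288}{11587} \approx 0.19746$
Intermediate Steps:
$\frac{-1726 + \left(\left(-16068 + 12466\right) + 3040\right)}{-10290 + \left(7246 - 8543\right)} = \frac{-1726 + \left(-3602 + 3040\right)}{-10290 - 1297} = \frac{-1726 - 562}{-11587} = \left(-2288\right) \left(- \frac{1}{11587}\right) = \frac{2288}{11587}$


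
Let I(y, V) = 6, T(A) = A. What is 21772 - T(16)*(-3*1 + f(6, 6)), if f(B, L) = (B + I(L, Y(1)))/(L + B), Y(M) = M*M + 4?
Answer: 21804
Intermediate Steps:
Y(M) = 4 + M² (Y(M) = M² + 4 = 4 + M²)
f(B, L) = (6 + B)/(B + L) (f(B, L) = (B + 6)/(L + B) = (6 + B)/(B + L))
21772 - T(16)*(-3*1 + f(6, 6)) = 21772 - 16*(-3*1 + (6 + 6)/(6 + 6)) = 21772 - 16*(-3 + 12/12) = 21772 - 16*(-3 + (1/12)*12) = 21772 - 16*(-3 + 1) = 21772 - 16*(-2) = 21772 - 1*(-32) = 21772 + 32 = 21804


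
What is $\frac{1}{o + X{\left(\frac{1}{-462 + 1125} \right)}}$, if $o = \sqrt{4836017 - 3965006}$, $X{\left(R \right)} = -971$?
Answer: $- \frac{971}{71830} - \frac{3 \sqrt{96779}}{71830} \approx -0.026511$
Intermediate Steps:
$o = 3 \sqrt{96779}$ ($o = \sqrt{871011} = 3 \sqrt{96779} \approx 933.28$)
$\frac{1}{o + X{\left(\frac{1}{-462 + 1125} \right)}} = \frac{1}{3 \sqrt{96779} - 971} = \frac{1}{-971 + 3 \sqrt{96779}}$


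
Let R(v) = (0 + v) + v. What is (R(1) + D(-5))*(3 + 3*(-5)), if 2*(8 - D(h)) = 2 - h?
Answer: -78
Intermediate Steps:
D(h) = 7 + h/2 (D(h) = 8 - (2 - h)/2 = 8 + (-1 + h/2) = 7 + h/2)
R(v) = 2*v (R(v) = v + v = 2*v)
(R(1) + D(-5))*(3 + 3*(-5)) = (2*1 + (7 + (½)*(-5)))*(3 + 3*(-5)) = (2 + (7 - 5/2))*(3 - 15) = (2 + 9/2)*(-12) = (13/2)*(-12) = -78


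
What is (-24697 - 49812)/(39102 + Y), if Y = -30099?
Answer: -74509/9003 ≈ -8.2760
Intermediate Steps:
(-24697 - 49812)/(39102 + Y) = (-24697 - 49812)/(39102 - 30099) = -74509/9003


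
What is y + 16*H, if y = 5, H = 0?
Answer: 5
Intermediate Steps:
y + 16*H = 5 + 16*0 = 5 + 0 = 5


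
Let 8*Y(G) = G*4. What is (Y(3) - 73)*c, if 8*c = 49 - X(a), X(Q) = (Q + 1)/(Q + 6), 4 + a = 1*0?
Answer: -14443/32 ≈ -451.34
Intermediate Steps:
a = -4 (a = -4 + 1*0 = -4 + 0 = -4)
Y(G) = G/2 (Y(G) = (G*4)/8 = (4*G)/8 = G/2)
X(Q) = (1 + Q)/(6 + Q)
c = 101/16 (c = (49 - (1 - 4)/(6 - 4))/8 = (49 - (-3)/2)/8 = (49 - 1*(-3/2))/8 = (49 + 3/2)/8 = (⅛)*(101/2) = 101/16 ≈ 6.3125)
(Y(3) - 73)*c = ((½)*3 - 73)*(101/16) = (3/2 - 73)*(101/16) = -143/2*101/16 = -14443/32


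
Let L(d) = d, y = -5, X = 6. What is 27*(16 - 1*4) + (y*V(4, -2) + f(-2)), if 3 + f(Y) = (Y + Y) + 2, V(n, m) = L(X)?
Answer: 289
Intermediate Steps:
V(n, m) = 6
f(Y) = -1 + 2*Y (f(Y) = -3 + ((Y + Y) + 2) = -3 + (2*Y + 2) = -3 + (2 + 2*Y) = -1 + 2*Y)
27*(16 - 1*4) + (y*V(4, -2) + f(-2)) = 27*(16 - 1*4) + (-5*6 + (-1 + 2*(-2))) = 27*(16 - 4) + (-30 + (-1 - 4)) = 27*12 + (-30 - 5) = 324 - 35 = 289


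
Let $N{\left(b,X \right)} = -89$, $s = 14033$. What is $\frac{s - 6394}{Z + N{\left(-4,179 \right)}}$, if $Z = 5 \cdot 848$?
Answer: $\frac{7639}{4151} \approx 1.8403$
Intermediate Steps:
$Z = 4240$
$\frac{s - 6394}{Z + N{\left(-4,179 \right)}} = \frac{14033 - 6394}{4240 - 89} = \frac{7639}{4151}$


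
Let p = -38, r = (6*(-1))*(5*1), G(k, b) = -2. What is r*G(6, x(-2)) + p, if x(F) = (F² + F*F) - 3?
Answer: 22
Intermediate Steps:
x(F) = -3 + 2*F² (x(F) = (F² + F²) - 3 = 2*F² - 3 = -3 + 2*F²)
r = -30 (r = -6*5 = -30)
r*G(6, x(-2)) + p = -30*(-2) - 38 = 60 - 38 = 22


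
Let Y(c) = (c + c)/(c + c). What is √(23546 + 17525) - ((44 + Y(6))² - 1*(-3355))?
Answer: -5380 + √41071 ≈ -5177.3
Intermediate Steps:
Y(c) = 1 (Y(c) = (2*c)/((2*c)) = (2*c)*(1/(2*c)) = 1)
√(23546 + 17525) - ((44 + Y(6))² - 1*(-3355)) = √(23546 + 17525) - ((44 + 1)² - 1*(-3355)) = √41071 - (45² + 3355) = √41071 - (2025 + 3355) = √41071 - 1*5380 = √41071 - 5380 = -5380 + √41071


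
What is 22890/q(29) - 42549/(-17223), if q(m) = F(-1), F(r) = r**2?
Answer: 131425673/5741 ≈ 22892.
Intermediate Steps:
q(m) = 1 (q(m) = (-1)**2 = 1)
22890/q(29) - 42549/(-17223) = 22890/1 - 42549/(-17223) = 22890*1 - 42549*(-1/17223) = 22890 + 14183/5741 = 131425673/5741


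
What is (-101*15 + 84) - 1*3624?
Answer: -5055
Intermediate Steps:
(-101*15 + 84) - 1*3624 = (-1515 + 84) - 3624 = -1431 - 3624 = -5055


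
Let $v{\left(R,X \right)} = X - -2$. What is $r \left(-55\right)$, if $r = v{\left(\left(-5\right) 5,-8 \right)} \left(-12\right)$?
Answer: $-3960$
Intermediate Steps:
$v{\left(R,X \right)} = 2 + X$ ($v{\left(R,X \right)} = X + 2 = 2 + X$)
$r = 72$ ($r = \left(2 - 8\right) \left(-12\right) = \left(-6\right) \left(-12\right) = 72$)
$r \left(-55\right) = 72 \left(-55\right) = -3960$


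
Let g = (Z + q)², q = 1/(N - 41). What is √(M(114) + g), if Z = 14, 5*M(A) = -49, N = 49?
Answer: √303545/40 ≈ 13.774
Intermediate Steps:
M(A) = -49/5 (M(A) = (⅕)*(-49) = -49/5)
q = ⅛ (q = 1/(49 - 41) = 1/8 = ⅛ ≈ 0.12500)
g = 12769/64 (g = (14 + ⅛)² = (113/8)² = 12769/64 ≈ 199.52)
√(M(114) + g) = √(-49/5 + 12769/64) = √(60709/320) = √303545/40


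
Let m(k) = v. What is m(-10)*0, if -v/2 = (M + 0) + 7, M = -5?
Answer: 0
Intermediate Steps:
v = -4 (v = -2*((-5 + 0) + 7) = -2*(-5 + 7) = -2*2 = -4)
m(k) = -4
m(-10)*0 = -4*0 = 0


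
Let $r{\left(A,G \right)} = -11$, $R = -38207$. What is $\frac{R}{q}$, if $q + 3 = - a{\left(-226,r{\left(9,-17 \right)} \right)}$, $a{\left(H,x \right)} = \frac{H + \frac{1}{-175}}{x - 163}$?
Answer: $\frac{1163403150}{130901} \approx 8887.7$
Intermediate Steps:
$a{\left(H,x \right)} = \frac{- \frac{1}{175} + H}{-163 + x}$ ($a{\left(H,x \right)} = \frac{H - \frac{1}{175}}{-163 + x} = \frac{- \frac{1}{175} + H}{-163 + x}$)
$q = - \frac{130901}{30450}$ ($q = -3 - \frac{- \frac{1}{175} - 226}{-163 - 11} = -3 - \frac{1}{-174} \left(- \frac{39551}{175}\right) = -3 - \left(- \frac{1}{174}\right) \left(- \frac{39551}{175}\right) = -3 - \frac{39551}{30450} = - \frac{130901}{30450} \approx -4.2989$)
$\frac{R}{q} = - \frac{38207}{- \frac{130901}{30450}} = \left(-38207\right) \left(- \frac{30450}{130901}\right) = \frac{1163403150}{130901}$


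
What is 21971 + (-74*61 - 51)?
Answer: 17406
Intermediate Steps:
21971 + (-74*61 - 51) = 21971 + (-4514 - 51) = 21971 - 4565 = 17406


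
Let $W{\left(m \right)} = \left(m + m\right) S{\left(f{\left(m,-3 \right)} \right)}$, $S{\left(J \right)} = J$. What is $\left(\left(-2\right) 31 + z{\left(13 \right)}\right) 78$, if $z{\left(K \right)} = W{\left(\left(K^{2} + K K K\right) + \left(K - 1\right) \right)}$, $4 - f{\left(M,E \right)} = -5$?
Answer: $3333876$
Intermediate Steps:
$f{\left(M,E \right)} = 9$ ($f{\left(M,E \right)} = 4 - -5 = 4 + 5 = 9$)
$W{\left(m \right)} = 18 m$ ($W{\left(m \right)} = \left(m + m\right) 9 = 2 m 9 = 18 m$)
$z{\left(K \right)} = -18 + 18 K + 18 K^{2} + 18 K^{3}$ ($z{\left(K \right)} = 18 \left(\left(K^{2} + K K K\right) + \left(K - 1\right)\right) = 18 \left(\left(K^{2} + K^{2} K\right) + \left(-1 + K\right)\right) = 18 \left(\left(K^{2} + K^{3}\right) + \left(-1 + K\right)\right) = 18 \left(-1 + K + K^{2} + K^{3}\right) = -18 + 18 K + 18 K^{2} + 18 K^{3}$)
$\left(\left(-2\right) 31 + z{\left(13 \right)}\right) 78 = \left(\left(-2\right) 31 + \left(-18 + 18 \cdot 13 + 18 \cdot 13^{2} + 18 \cdot 13^{3}\right)\right) 78 = \left(-62 + \left(-18 + 234 + 18 \cdot 169 + 18 \cdot 2197\right)\right) 78 = \left(-62 + \left(-18 + 234 + 3042 + 39546\right)\right) 78 = \left(-62 + 42804\right) 78 = 42742 \cdot 78 = 3333876$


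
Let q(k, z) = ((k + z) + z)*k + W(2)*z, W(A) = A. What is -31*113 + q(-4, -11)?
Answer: -3421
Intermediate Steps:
q(k, z) = 2*z + k*(k + 2*z) (q(k, z) = ((k + z) + z)*k + 2*z = (k + 2*z)*k + 2*z = k*(k + 2*z) + 2*z = 2*z + k*(k + 2*z))
-31*113 + q(-4, -11) = -31*113 + ((-4)² + 2*(-11) + 2*(-4)*(-11)) = -3503 + (16 - 22 + 88) = -3503 + 82 = -3421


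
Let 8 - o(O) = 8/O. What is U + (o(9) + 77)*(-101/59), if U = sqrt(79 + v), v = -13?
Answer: -76457/531 + sqrt(66) ≈ -135.86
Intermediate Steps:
U = sqrt(66) (U = sqrt(79 - 13) = sqrt(66) ≈ 8.1240)
o(O) = 8 - 8/O
U + (o(9) + 77)*(-101/59) = sqrt(66) + ((8 - 8/9) + 77)*(-101/59) = sqrt(66) + (64/9 + 77)*(-101/59) = sqrt(66) + (757/9)*(-101/59) = sqrt(66) - 76457/531 = -76457/531 + sqrt(66)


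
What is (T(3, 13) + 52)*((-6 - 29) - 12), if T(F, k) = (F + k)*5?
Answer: -6204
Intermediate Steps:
T(F, k) = 5*F + 5*k
(T(3, 13) + 52)*((-6 - 29) - 12) = ((5*3 + 5*13) + 52)*((-6 - 29) - 12) = ((15 + 65) + 52)*(-35 - 12) = (80 + 52)*(-47) = 132*(-47) = -6204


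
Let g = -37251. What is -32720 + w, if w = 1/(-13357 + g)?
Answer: -1655893761/50608 ≈ -32720.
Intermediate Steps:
w = -1/50608 (w = 1/(-13357 - 37251) = 1/(-50608) = -1/50608 ≈ -1.9760e-5)
-32720 + w = -32720 - 1/50608 = -1655893761/50608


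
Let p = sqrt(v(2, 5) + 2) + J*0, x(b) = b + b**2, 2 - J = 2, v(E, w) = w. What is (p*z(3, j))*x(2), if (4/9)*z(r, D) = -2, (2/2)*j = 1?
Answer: -27*sqrt(7) ≈ -71.435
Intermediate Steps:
j = 1
J = 0 (J = 2 - 1*2 = 2 - 2 = 0)
z(r, D) = -9/2 (z(r, D) = (9/4)*(-2) = -9/2)
p = sqrt(7) (p = sqrt(5 + 2) + 0*0 = sqrt(7) + 0 = sqrt(7) ≈ 2.6458)
(p*z(3, j))*x(2) = (sqrt(7)*(-9/2))*(2*(1 + 2)) = (-9*sqrt(7)/2)*(2*3) = -9*sqrt(7)/2*6 = -27*sqrt(7)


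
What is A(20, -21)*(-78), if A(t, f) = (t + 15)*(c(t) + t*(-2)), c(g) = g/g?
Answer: 106470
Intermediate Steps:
c(g) = 1
A(t, f) = (1 - 2*t)*(15 + t) (A(t, f) = (t + 15)*(1 + t*(-2)) = (15 + t)*(1 - 2*t) = (1 - 2*t)*(15 + t))
A(20, -21)*(-78) = (15 - 29*20 - 2*20**2)*(-78) = (15 - 580 - 2*400)*(-78) = (15 - 580 - 800)*(-78) = -1365*(-78) = 106470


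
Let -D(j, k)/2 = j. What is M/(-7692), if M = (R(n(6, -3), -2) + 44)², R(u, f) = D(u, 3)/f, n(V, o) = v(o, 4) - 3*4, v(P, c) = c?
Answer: -108/641 ≈ -0.16849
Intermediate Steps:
D(j, k) = -2*j
n(V, o) = -8 (n(V, o) = 4 - 3*4 = 4 - 12 = -8)
R(u, f) = -2*u/f (R(u, f) = (-2*u)/f = -2*u/f)
M = 1296 (M = (-2*(-8)/(-2) + 44)² = (-2*(-8)*(-½) + 44)² = (-8 + 44)² = 36² = 1296)
M/(-7692) = 1296/(-7692) = 1296*(-1/7692) = -108/641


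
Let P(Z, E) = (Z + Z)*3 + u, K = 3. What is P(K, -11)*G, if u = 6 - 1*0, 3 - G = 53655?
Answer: -1287648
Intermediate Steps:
G = -53652 (G = 3 - 1*53655 = 3 - 53655 = -53652)
u = 6 (u = 6 + 0 = 6)
P(Z, E) = 6 + 6*Z (P(Z, E) = (Z + Z)*3 + 6 = (2*Z)*3 + 6 = 6*Z + 6 = 6 + 6*Z)
P(K, -11)*G = (6 + 6*3)*(-53652) = (6 + 18)*(-53652) = 24*(-53652) = -1287648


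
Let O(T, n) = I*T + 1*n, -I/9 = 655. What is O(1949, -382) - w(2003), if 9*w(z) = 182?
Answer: -103407815/9 ≈ -1.1490e+7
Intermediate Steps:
I = -5895 (I = -9*655 = -5895)
w(z) = 182/9 (w(z) = (1/9)*182 = 182/9)
O(T, n) = n - 5895*T (O(T, n) = -5895*T + 1*n = -5895*T + n = n - 5895*T)
O(1949, -382) - w(2003) = (-382 - 5895*1949) - 1*182/9 = (-382 - 11489355) - 182/9 = -11489737 - 182/9 = -103407815/9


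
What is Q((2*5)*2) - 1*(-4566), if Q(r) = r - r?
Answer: 4566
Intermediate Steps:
Q(r) = 0
Q((2*5)*2) - 1*(-4566) = 0 - 1*(-4566) = 0 + 4566 = 4566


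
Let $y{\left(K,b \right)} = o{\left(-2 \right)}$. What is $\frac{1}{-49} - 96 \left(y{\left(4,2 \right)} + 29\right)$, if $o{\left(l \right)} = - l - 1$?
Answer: $- \frac{141121}{49} \approx -2880.0$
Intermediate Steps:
$o{\left(l \right)} = -1 - l$ ($o{\left(l \right)} = - l - 1 = -1 - l$)
$y{\left(K,b \right)} = 1$ ($y{\left(K,b \right)} = -1 - -2 = -1 + 2 = 1$)
$\frac{1}{-49} - 96 \left(y{\left(4,2 \right)} + 29\right) = \frac{1}{-49} - 96 \left(1 + 29\right) = - \frac{1}{49} - 2880 = - \frac{141121}{49}$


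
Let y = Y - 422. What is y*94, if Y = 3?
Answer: -39386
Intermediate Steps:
y = -419 (y = 3 - 422 = -419)
y*94 = -419*94 = -39386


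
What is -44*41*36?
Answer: -64944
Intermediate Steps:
-44*41*36 = -1804*36 = -64944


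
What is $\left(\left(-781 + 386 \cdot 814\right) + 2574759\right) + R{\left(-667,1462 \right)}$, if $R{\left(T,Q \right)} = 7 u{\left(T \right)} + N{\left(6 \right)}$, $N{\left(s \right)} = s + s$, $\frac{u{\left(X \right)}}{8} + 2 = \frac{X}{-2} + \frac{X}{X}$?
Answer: $2906814$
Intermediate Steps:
$u{\left(X \right)} = -8 - 4 X$ ($u{\left(X \right)} = -16 + 8 \left(\frac{X}{-2} + \frac{X}{X}\right) = -16 + 8 \left(X \left(- \frac{1}{2}\right) + 1\right) = -16 + 8 \left(- \frac{X}{2} + 1\right) = -16 + 8 \left(1 - \frac{X}{2}\right) = -16 - \left(-8 + 4 X\right) = -8 - 4 X$)
$N{\left(s \right)} = 2 s$
$R{\left(T,Q \right)} = -44 - 28 T$ ($R{\left(T,Q \right)} = 7 \left(-8 - 4 T\right) + 2 \cdot 6 = \left(-56 - 28 T\right) + 12 = -44 - 28 T$)
$\left(\left(-781 + 386 \cdot 814\right) + 2574759\right) + R{\left(-667,1462 \right)} = \left(\left(-781 + 386 \cdot 814\right) + 2574759\right) - -18632 = \left(\left(-781 + 314204\right) + 2574759\right) + \left(-44 + 18676\right) = \left(313423 + 2574759\right) + 18632 = 2888182 + 18632 = 2906814$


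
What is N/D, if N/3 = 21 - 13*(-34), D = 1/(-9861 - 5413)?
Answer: -21215586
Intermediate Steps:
D = -1/15274 (D = 1/(-15274) = -1/15274 ≈ -6.5471e-5)
N = 1389 (N = 3*(21 - 13*(-34)) = 3*(21 + 442) = 3*463 = 1389)
N/D = 1389/(-1/15274) = 1389*(-15274) = -21215586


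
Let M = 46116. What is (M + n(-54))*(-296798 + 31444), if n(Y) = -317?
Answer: -12152947846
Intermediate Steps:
(M + n(-54))*(-296798 + 31444) = (46116 - 317)*(-296798 + 31444) = 45799*(-265354) = -12152947846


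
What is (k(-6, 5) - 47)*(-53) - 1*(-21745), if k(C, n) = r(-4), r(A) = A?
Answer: 24448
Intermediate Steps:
k(C, n) = -4
(k(-6, 5) - 47)*(-53) - 1*(-21745) = (-4 - 47)*(-53) - 1*(-21745) = -51*(-53) + 21745 = 2703 + 21745 = 24448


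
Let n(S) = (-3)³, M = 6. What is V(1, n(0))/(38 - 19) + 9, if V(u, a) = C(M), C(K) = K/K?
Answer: 172/19 ≈ 9.0526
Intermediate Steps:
C(K) = 1
n(S) = -27
V(u, a) = 1
V(1, n(0))/(38 - 19) + 9 = 1/(38 - 19) + 9 = 1/19 + 9 = 172/19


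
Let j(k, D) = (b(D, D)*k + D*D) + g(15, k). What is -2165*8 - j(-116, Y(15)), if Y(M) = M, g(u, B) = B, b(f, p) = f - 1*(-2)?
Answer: -15457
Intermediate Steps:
b(f, p) = 2 + f (b(f, p) = f + 2 = 2 + f)
j(k, D) = k + D² + k*(2 + D) (j(k, D) = ((2 + D)*k + D*D) + k = (k*(2 + D) + D²) + k = (D² + k*(2 + D)) + k = k + D² + k*(2 + D))
-2165*8 - j(-116, Y(15)) = -2165*8 - (-116 + 15² - 116*(2 + 15)) = -17320 - (-116 + 225 - 116*17) = -17320 - (-116 + 225 - 1972) = -17320 - 1*(-1863) = -17320 + 1863 = -15457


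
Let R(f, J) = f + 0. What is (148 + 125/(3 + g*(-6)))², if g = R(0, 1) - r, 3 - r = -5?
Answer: 58874929/2601 ≈ 22636.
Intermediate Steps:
R(f, J) = f
r = 8 (r = 3 - 1*(-5) = 3 + 5 = 8)
g = -8 (g = 0 - 1*8 = 0 - 8 = -8)
(148 + 125/(3 + g*(-6)))² = (148 + 125/(3 - 8*(-6)))² = (148 + 125/(3 + 48))² = (148 + 125/51)² = (7673/51)² = 58874929/2601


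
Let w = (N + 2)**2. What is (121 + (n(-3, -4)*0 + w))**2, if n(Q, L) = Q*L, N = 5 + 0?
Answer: 28900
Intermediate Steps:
N = 5
w = 49 (w = (5 + 2)**2 = 7**2 = 49)
n(Q, L) = L*Q
(121 + (n(-3, -4)*0 + w))**2 = (121 + (-4*(-3)*0 + 49))**2 = (121 + (12*0 + 49))**2 = (121 + (0 + 49))**2 = (121 + 49)**2 = 170**2 = 28900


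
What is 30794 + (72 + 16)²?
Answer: 38538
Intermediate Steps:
30794 + (72 + 16)² = 30794 + 88² = 30794 + 7744 = 38538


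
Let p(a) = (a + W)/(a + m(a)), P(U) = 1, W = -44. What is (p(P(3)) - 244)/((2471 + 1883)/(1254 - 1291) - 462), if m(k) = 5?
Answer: 55759/128688 ≈ 0.43329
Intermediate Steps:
p(a) = (-44 + a)/(5 + a) (p(a) = (a - 44)/(a + 5) = (-44 + a)/(5 + a))
(p(P(3)) - 244)/((2471 + 1883)/(1254 - 1291) - 462) = ((-44 + 1)/(5 + 1) - 244)/((2471 + 1883)/(1254 - 1291) - 462) = (-43/6 - 244)/(4354/(-37) - 462) = ((⅙)*(-43) - 244)/(4354*(-1/37) - 462) = (-43/6 - 244)/(-4354/37 - 462) = -1507/(6*(-21448/37)) = -1507/6*(-37/21448) = 55759/128688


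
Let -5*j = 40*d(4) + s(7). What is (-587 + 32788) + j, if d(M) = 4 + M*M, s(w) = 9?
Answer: 160196/5 ≈ 32039.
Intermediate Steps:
d(M) = 4 + M**2
j = -809/5 (j = -(40*(4 + 4**2) + 9)/5 = -(40*(4 + 16) + 9)/5 = -(40*20 + 9)/5 = -(800 + 9)/5 = -1/5*809 = -809/5 ≈ -161.80)
(-587 + 32788) + j = (-587 + 32788) - 809/5 = 32201 - 809/5 = 160196/5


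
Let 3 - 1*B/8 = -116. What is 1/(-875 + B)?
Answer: 1/77 ≈ 0.012987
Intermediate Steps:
B = 952 (B = 24 - 8*(-116) = 24 + 928 = 952)
1/(-875 + B) = 1/(-875 + 952) = 1/77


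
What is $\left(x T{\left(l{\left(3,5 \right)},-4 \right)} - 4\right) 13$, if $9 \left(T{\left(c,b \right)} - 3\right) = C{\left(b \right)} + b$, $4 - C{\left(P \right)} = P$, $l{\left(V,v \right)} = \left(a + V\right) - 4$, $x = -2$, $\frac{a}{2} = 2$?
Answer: $- \frac{1274}{9} \approx -141.56$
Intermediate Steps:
$a = 4$ ($a = 2 \cdot 2 = 4$)
$l{\left(V,v \right)} = V$ ($l{\left(V,v \right)} = \left(4 + V\right) - 4 = V$)
$C{\left(P \right)} = 4 - P$
$T{\left(c,b \right)} = \frac{31}{9}$ ($T{\left(c,b \right)} = 3 + \frac{\left(4 - b\right) + b}{9} = 3 + \frac{1}{9} \cdot 4 = 3 + \frac{4}{9} = \frac{31}{9}$)
$\left(x T{\left(l{\left(3,5 \right)},-4 \right)} - 4\right) 13 = \left(\left(-2\right) \frac{31}{9} - 4\right) 13 = \left(- \frac{62}{9} - 4\right) 13 = \left(- \frac{98}{9}\right) 13 = - \frac{1274}{9}$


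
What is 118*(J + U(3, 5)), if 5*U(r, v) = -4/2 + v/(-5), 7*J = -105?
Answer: -9204/5 ≈ -1840.8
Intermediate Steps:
J = -15 (J = (1/7)*(-105) = -15)
U(r, v) = -2/5 - v/25 (U(r, v) = (-4/2 + v/(-5))/5 = (-4*1/2 + v*(-1/5))/5 = (-2 - v/5)/5 = -2/5 - v/25)
118*(J + U(3, 5)) = 118*(-15 + (-2/5 - 1/25*5)) = 118*(-15 + (-2/5 - 1/5)) = 118*(-15 - 3/5) = 118*(-78/5) = -9204/5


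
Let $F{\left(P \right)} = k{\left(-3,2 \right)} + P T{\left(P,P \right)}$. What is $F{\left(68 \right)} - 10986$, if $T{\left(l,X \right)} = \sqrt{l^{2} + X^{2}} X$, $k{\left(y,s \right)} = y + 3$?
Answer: $-10986 + 314432 \sqrt{2} \approx 4.3369 \cdot 10^{5}$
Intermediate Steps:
$k{\left(y,s \right)} = 3 + y$
$T{\left(l,X \right)} = X \sqrt{X^{2} + l^{2}}$ ($T{\left(l,X \right)} = \sqrt{X^{2} + l^{2}} X = X \sqrt{X^{2} + l^{2}}$)
$F{\left(P \right)} = \sqrt{2} P^{2} \sqrt{P^{2}}$ ($F{\left(P \right)} = \left(3 - 3\right) + P P \sqrt{P^{2} + P^{2}} = 0 + P P \sqrt{2 P^{2}} = 0 + P P \sqrt{2} \sqrt{P^{2}} = 0 + \sqrt{2} P^{2} \sqrt{P^{2}} = \sqrt{2} P^{2} \sqrt{P^{2}}$)
$F{\left(68 \right)} - 10986 = \sqrt{2} \cdot 68^{2} \sqrt{68^{2}} - 10986 = \sqrt{2} \cdot 4624 \sqrt{4624} - 10986 = \sqrt{2} \cdot 4624 \cdot 68 - 10986 = 314432 \sqrt{2} - 10986 = -10986 + 314432 \sqrt{2}$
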